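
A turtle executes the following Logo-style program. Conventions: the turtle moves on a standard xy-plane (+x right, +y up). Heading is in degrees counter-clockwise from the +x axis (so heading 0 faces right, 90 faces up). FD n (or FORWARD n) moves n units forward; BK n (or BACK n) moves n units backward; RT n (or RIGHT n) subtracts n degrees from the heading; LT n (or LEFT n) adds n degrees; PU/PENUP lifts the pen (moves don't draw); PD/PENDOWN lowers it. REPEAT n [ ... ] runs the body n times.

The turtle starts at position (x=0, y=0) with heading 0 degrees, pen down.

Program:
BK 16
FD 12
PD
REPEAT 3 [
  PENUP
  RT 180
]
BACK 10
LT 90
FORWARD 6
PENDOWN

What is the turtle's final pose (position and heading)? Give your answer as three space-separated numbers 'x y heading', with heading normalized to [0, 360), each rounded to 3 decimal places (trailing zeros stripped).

Answer: 6 -6 270

Derivation:
Executing turtle program step by step:
Start: pos=(0,0), heading=0, pen down
BK 16: (0,0) -> (-16,0) [heading=0, draw]
FD 12: (-16,0) -> (-4,0) [heading=0, draw]
PD: pen down
REPEAT 3 [
  -- iteration 1/3 --
  PU: pen up
  RT 180: heading 0 -> 180
  -- iteration 2/3 --
  PU: pen up
  RT 180: heading 180 -> 0
  -- iteration 3/3 --
  PU: pen up
  RT 180: heading 0 -> 180
]
BK 10: (-4,0) -> (6,0) [heading=180, move]
LT 90: heading 180 -> 270
FD 6: (6,0) -> (6,-6) [heading=270, move]
PD: pen down
Final: pos=(6,-6), heading=270, 2 segment(s) drawn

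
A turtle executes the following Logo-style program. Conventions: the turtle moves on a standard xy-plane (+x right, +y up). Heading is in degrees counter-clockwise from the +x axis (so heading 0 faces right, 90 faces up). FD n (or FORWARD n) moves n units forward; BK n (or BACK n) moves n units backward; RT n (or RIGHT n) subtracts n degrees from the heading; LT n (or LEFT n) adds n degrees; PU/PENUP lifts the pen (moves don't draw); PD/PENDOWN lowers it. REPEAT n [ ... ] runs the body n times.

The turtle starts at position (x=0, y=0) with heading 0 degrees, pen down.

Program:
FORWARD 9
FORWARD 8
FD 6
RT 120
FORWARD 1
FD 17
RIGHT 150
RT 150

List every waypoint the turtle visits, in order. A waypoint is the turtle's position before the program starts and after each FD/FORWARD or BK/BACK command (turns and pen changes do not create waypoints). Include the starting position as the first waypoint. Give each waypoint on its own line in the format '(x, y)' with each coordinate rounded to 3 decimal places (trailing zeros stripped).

Executing turtle program step by step:
Start: pos=(0,0), heading=0, pen down
FD 9: (0,0) -> (9,0) [heading=0, draw]
FD 8: (9,0) -> (17,0) [heading=0, draw]
FD 6: (17,0) -> (23,0) [heading=0, draw]
RT 120: heading 0 -> 240
FD 1: (23,0) -> (22.5,-0.866) [heading=240, draw]
FD 17: (22.5,-0.866) -> (14,-15.588) [heading=240, draw]
RT 150: heading 240 -> 90
RT 150: heading 90 -> 300
Final: pos=(14,-15.588), heading=300, 5 segment(s) drawn
Waypoints (6 total):
(0, 0)
(9, 0)
(17, 0)
(23, 0)
(22.5, -0.866)
(14, -15.588)

Answer: (0, 0)
(9, 0)
(17, 0)
(23, 0)
(22.5, -0.866)
(14, -15.588)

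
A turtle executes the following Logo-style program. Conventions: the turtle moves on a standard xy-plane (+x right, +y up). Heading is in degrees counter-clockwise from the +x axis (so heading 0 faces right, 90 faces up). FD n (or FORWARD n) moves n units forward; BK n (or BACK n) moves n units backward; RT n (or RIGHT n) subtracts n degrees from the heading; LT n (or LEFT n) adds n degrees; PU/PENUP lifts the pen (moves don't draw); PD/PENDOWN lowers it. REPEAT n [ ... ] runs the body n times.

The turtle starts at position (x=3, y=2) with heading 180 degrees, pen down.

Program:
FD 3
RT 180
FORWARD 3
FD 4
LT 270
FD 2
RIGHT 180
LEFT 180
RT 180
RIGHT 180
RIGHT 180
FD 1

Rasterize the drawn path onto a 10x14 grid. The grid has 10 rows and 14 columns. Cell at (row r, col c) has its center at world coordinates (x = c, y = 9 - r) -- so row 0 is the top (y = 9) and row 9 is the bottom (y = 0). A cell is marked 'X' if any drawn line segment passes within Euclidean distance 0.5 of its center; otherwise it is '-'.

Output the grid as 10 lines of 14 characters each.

Answer: --------------
--------------
--------------
--------------
--------------
--------------
--------------
XXXXXXXX------
-------X------
-------X------

Derivation:
Segment 0: (3,2) -> (0,2)
Segment 1: (0,2) -> (3,2)
Segment 2: (3,2) -> (7,2)
Segment 3: (7,2) -> (7,0)
Segment 4: (7,0) -> (7,1)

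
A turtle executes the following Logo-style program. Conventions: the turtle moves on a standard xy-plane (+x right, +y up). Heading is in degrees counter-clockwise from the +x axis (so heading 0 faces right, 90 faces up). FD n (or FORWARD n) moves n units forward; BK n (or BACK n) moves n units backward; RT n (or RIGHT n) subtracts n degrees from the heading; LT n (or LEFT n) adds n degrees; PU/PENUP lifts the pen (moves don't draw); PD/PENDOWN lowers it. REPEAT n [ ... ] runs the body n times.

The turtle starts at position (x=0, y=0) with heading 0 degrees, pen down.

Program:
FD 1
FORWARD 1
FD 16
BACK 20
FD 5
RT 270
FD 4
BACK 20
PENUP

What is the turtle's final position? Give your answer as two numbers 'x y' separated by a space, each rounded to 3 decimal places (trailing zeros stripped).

Answer: 3 -16

Derivation:
Executing turtle program step by step:
Start: pos=(0,0), heading=0, pen down
FD 1: (0,0) -> (1,0) [heading=0, draw]
FD 1: (1,0) -> (2,0) [heading=0, draw]
FD 16: (2,0) -> (18,0) [heading=0, draw]
BK 20: (18,0) -> (-2,0) [heading=0, draw]
FD 5: (-2,0) -> (3,0) [heading=0, draw]
RT 270: heading 0 -> 90
FD 4: (3,0) -> (3,4) [heading=90, draw]
BK 20: (3,4) -> (3,-16) [heading=90, draw]
PU: pen up
Final: pos=(3,-16), heading=90, 7 segment(s) drawn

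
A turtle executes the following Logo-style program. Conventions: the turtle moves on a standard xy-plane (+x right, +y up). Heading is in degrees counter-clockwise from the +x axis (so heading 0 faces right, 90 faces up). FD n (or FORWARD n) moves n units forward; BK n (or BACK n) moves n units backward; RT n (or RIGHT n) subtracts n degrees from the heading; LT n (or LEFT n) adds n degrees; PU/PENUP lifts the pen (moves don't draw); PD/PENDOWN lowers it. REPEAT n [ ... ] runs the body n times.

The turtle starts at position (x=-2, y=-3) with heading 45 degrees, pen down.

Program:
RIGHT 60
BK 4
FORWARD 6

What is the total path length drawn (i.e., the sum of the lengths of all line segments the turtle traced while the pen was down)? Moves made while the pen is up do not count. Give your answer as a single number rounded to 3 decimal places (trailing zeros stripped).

Answer: 10

Derivation:
Executing turtle program step by step:
Start: pos=(-2,-3), heading=45, pen down
RT 60: heading 45 -> 345
BK 4: (-2,-3) -> (-5.864,-1.965) [heading=345, draw]
FD 6: (-5.864,-1.965) -> (-0.068,-3.518) [heading=345, draw]
Final: pos=(-0.068,-3.518), heading=345, 2 segment(s) drawn

Segment lengths:
  seg 1: (-2,-3) -> (-5.864,-1.965), length = 4
  seg 2: (-5.864,-1.965) -> (-0.068,-3.518), length = 6
Total = 10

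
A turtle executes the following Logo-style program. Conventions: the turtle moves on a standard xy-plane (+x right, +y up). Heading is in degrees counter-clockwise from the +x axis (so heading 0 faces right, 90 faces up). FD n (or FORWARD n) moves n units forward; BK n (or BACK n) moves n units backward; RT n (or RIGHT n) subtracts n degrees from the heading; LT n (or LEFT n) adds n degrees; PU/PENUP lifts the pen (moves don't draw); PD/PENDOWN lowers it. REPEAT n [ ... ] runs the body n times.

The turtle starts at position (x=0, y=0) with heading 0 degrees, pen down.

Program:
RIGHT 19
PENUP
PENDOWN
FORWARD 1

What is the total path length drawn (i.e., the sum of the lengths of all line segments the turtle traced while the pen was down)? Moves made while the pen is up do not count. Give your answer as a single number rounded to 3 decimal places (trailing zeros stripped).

Executing turtle program step by step:
Start: pos=(0,0), heading=0, pen down
RT 19: heading 0 -> 341
PU: pen up
PD: pen down
FD 1: (0,0) -> (0.946,-0.326) [heading=341, draw]
Final: pos=(0.946,-0.326), heading=341, 1 segment(s) drawn

Segment lengths:
  seg 1: (0,0) -> (0.946,-0.326), length = 1
Total = 1

Answer: 1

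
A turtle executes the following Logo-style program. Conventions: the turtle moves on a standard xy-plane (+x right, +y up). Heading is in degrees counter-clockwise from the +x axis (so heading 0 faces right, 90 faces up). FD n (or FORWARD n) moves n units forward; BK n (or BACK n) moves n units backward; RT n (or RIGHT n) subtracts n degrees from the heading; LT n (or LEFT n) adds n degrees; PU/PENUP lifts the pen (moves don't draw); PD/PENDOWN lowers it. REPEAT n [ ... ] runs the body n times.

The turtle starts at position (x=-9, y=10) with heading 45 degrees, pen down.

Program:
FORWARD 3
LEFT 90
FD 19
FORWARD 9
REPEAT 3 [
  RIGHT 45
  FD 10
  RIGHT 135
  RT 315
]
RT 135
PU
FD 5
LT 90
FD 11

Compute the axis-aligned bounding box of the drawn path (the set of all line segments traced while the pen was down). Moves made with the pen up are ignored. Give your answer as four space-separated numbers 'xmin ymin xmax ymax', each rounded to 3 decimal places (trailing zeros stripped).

Executing turtle program step by step:
Start: pos=(-9,10), heading=45, pen down
FD 3: (-9,10) -> (-6.879,12.121) [heading=45, draw]
LT 90: heading 45 -> 135
FD 19: (-6.879,12.121) -> (-20.314,25.556) [heading=135, draw]
FD 9: (-20.314,25.556) -> (-26.678,31.92) [heading=135, draw]
REPEAT 3 [
  -- iteration 1/3 --
  RT 45: heading 135 -> 90
  FD 10: (-26.678,31.92) -> (-26.678,41.92) [heading=90, draw]
  RT 135: heading 90 -> 315
  RT 315: heading 315 -> 0
  -- iteration 2/3 --
  RT 45: heading 0 -> 315
  FD 10: (-26.678,41.92) -> (-19.607,34.849) [heading=315, draw]
  RT 135: heading 315 -> 180
  RT 315: heading 180 -> 225
  -- iteration 3/3 --
  RT 45: heading 225 -> 180
  FD 10: (-19.607,34.849) -> (-29.607,34.849) [heading=180, draw]
  RT 135: heading 180 -> 45
  RT 315: heading 45 -> 90
]
RT 135: heading 90 -> 315
PU: pen up
FD 5: (-29.607,34.849) -> (-26.071,31.314) [heading=315, move]
LT 90: heading 315 -> 45
FD 11: (-26.071,31.314) -> (-18.293,39.092) [heading=45, move]
Final: pos=(-18.293,39.092), heading=45, 6 segment(s) drawn

Segment endpoints: x in {-29.607, -26.678, -20.314, -19.607, -9, -6.879}, y in {10, 12.121, 25.556, 31.92, 34.849, 34.849, 41.92}
xmin=-29.607, ymin=10, xmax=-6.879, ymax=41.92

Answer: -29.607 10 -6.879 41.92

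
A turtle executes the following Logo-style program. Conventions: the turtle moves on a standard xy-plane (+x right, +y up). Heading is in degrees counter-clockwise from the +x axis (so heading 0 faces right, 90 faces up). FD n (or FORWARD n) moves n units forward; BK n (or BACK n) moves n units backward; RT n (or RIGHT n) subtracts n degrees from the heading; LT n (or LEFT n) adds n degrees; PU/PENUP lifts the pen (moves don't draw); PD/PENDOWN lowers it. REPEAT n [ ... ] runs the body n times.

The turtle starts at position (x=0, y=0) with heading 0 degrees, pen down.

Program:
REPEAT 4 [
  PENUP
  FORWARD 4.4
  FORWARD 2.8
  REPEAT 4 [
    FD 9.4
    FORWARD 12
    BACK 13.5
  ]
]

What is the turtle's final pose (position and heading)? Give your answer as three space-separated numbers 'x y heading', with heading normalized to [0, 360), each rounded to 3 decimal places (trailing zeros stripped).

Executing turtle program step by step:
Start: pos=(0,0), heading=0, pen down
REPEAT 4 [
  -- iteration 1/4 --
  PU: pen up
  FD 4.4: (0,0) -> (4.4,0) [heading=0, move]
  FD 2.8: (4.4,0) -> (7.2,0) [heading=0, move]
  REPEAT 4 [
    -- iteration 1/4 --
    FD 9.4: (7.2,0) -> (16.6,0) [heading=0, move]
    FD 12: (16.6,0) -> (28.6,0) [heading=0, move]
    BK 13.5: (28.6,0) -> (15.1,0) [heading=0, move]
    -- iteration 2/4 --
    FD 9.4: (15.1,0) -> (24.5,0) [heading=0, move]
    FD 12: (24.5,0) -> (36.5,0) [heading=0, move]
    BK 13.5: (36.5,0) -> (23,0) [heading=0, move]
    -- iteration 3/4 --
    FD 9.4: (23,0) -> (32.4,0) [heading=0, move]
    FD 12: (32.4,0) -> (44.4,0) [heading=0, move]
    BK 13.5: (44.4,0) -> (30.9,0) [heading=0, move]
    -- iteration 4/4 --
    FD 9.4: (30.9,0) -> (40.3,0) [heading=0, move]
    FD 12: (40.3,0) -> (52.3,0) [heading=0, move]
    BK 13.5: (52.3,0) -> (38.8,0) [heading=0, move]
  ]
  -- iteration 2/4 --
  PU: pen up
  FD 4.4: (38.8,0) -> (43.2,0) [heading=0, move]
  FD 2.8: (43.2,0) -> (46,0) [heading=0, move]
  REPEAT 4 [
    -- iteration 1/4 --
    FD 9.4: (46,0) -> (55.4,0) [heading=0, move]
    FD 12: (55.4,0) -> (67.4,0) [heading=0, move]
    BK 13.5: (67.4,0) -> (53.9,0) [heading=0, move]
    -- iteration 2/4 --
    FD 9.4: (53.9,0) -> (63.3,0) [heading=0, move]
    FD 12: (63.3,0) -> (75.3,0) [heading=0, move]
    BK 13.5: (75.3,0) -> (61.8,0) [heading=0, move]
    -- iteration 3/4 --
    FD 9.4: (61.8,0) -> (71.2,0) [heading=0, move]
    FD 12: (71.2,0) -> (83.2,0) [heading=0, move]
    BK 13.5: (83.2,0) -> (69.7,0) [heading=0, move]
    -- iteration 4/4 --
    FD 9.4: (69.7,0) -> (79.1,0) [heading=0, move]
    FD 12: (79.1,0) -> (91.1,0) [heading=0, move]
    BK 13.5: (91.1,0) -> (77.6,0) [heading=0, move]
  ]
  -- iteration 3/4 --
  PU: pen up
  FD 4.4: (77.6,0) -> (82,0) [heading=0, move]
  FD 2.8: (82,0) -> (84.8,0) [heading=0, move]
  REPEAT 4 [
    -- iteration 1/4 --
    FD 9.4: (84.8,0) -> (94.2,0) [heading=0, move]
    FD 12: (94.2,0) -> (106.2,0) [heading=0, move]
    BK 13.5: (106.2,0) -> (92.7,0) [heading=0, move]
    -- iteration 2/4 --
    FD 9.4: (92.7,0) -> (102.1,0) [heading=0, move]
    FD 12: (102.1,0) -> (114.1,0) [heading=0, move]
    BK 13.5: (114.1,0) -> (100.6,0) [heading=0, move]
    -- iteration 3/4 --
    FD 9.4: (100.6,0) -> (110,0) [heading=0, move]
    FD 12: (110,0) -> (122,0) [heading=0, move]
    BK 13.5: (122,0) -> (108.5,0) [heading=0, move]
    -- iteration 4/4 --
    FD 9.4: (108.5,0) -> (117.9,0) [heading=0, move]
    FD 12: (117.9,0) -> (129.9,0) [heading=0, move]
    BK 13.5: (129.9,0) -> (116.4,0) [heading=0, move]
  ]
  -- iteration 4/4 --
  PU: pen up
  FD 4.4: (116.4,0) -> (120.8,0) [heading=0, move]
  FD 2.8: (120.8,0) -> (123.6,0) [heading=0, move]
  REPEAT 4 [
    -- iteration 1/4 --
    FD 9.4: (123.6,0) -> (133,0) [heading=0, move]
    FD 12: (133,0) -> (145,0) [heading=0, move]
    BK 13.5: (145,0) -> (131.5,0) [heading=0, move]
    -- iteration 2/4 --
    FD 9.4: (131.5,0) -> (140.9,0) [heading=0, move]
    FD 12: (140.9,0) -> (152.9,0) [heading=0, move]
    BK 13.5: (152.9,0) -> (139.4,0) [heading=0, move]
    -- iteration 3/4 --
    FD 9.4: (139.4,0) -> (148.8,0) [heading=0, move]
    FD 12: (148.8,0) -> (160.8,0) [heading=0, move]
    BK 13.5: (160.8,0) -> (147.3,0) [heading=0, move]
    -- iteration 4/4 --
    FD 9.4: (147.3,0) -> (156.7,0) [heading=0, move]
    FD 12: (156.7,0) -> (168.7,0) [heading=0, move]
    BK 13.5: (168.7,0) -> (155.2,0) [heading=0, move]
  ]
]
Final: pos=(155.2,0), heading=0, 0 segment(s) drawn

Answer: 155.2 0 0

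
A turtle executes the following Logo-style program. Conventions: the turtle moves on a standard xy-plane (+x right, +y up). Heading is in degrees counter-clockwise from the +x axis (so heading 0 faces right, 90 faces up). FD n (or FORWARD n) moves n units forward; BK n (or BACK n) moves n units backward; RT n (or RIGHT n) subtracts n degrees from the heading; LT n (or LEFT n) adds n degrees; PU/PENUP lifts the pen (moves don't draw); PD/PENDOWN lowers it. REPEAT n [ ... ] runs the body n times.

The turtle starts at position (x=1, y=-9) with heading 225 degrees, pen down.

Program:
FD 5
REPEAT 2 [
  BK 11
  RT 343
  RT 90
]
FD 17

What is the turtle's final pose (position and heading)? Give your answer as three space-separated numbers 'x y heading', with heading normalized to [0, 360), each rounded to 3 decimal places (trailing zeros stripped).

Executing turtle program step by step:
Start: pos=(1,-9), heading=225, pen down
FD 5: (1,-9) -> (-2.536,-12.536) [heading=225, draw]
REPEAT 2 [
  -- iteration 1/2 --
  BK 11: (-2.536,-12.536) -> (5.243,-4.757) [heading=225, draw]
  RT 343: heading 225 -> 242
  RT 90: heading 242 -> 152
  -- iteration 2/2 --
  BK 11: (5.243,-4.757) -> (14.955,-9.922) [heading=152, draw]
  RT 343: heading 152 -> 169
  RT 90: heading 169 -> 79
]
FD 17: (14.955,-9.922) -> (18.199,6.766) [heading=79, draw]
Final: pos=(18.199,6.766), heading=79, 4 segment(s) drawn

Answer: 18.199 6.766 79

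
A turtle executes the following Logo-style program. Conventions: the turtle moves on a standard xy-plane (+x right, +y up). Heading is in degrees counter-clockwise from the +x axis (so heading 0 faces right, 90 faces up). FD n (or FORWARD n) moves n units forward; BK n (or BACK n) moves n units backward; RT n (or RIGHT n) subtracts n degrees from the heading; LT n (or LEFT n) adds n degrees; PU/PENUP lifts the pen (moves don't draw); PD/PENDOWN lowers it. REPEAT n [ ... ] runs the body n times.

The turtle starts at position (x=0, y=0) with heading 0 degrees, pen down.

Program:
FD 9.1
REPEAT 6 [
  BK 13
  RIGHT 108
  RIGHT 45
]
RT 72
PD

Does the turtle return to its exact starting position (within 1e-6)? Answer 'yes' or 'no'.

Answer: no

Derivation:
Executing turtle program step by step:
Start: pos=(0,0), heading=0, pen down
FD 9.1: (0,0) -> (9.1,0) [heading=0, draw]
REPEAT 6 [
  -- iteration 1/6 --
  BK 13: (9.1,0) -> (-3.9,0) [heading=0, draw]
  RT 108: heading 0 -> 252
  RT 45: heading 252 -> 207
  -- iteration 2/6 --
  BK 13: (-3.9,0) -> (7.683,5.902) [heading=207, draw]
  RT 108: heading 207 -> 99
  RT 45: heading 99 -> 54
  -- iteration 3/6 --
  BK 13: (7.683,5.902) -> (0.042,-4.615) [heading=54, draw]
  RT 108: heading 54 -> 306
  RT 45: heading 306 -> 261
  -- iteration 4/6 --
  BK 13: (0.042,-4.615) -> (2.076,8.225) [heading=261, draw]
  RT 108: heading 261 -> 153
  RT 45: heading 153 -> 108
  -- iteration 5/6 --
  BK 13: (2.076,8.225) -> (6.093,-4.139) [heading=108, draw]
  RT 108: heading 108 -> 0
  RT 45: heading 0 -> 315
  -- iteration 6/6 --
  BK 13: (6.093,-4.139) -> (-3.1,5.053) [heading=315, draw]
  RT 108: heading 315 -> 207
  RT 45: heading 207 -> 162
]
RT 72: heading 162 -> 90
PD: pen down
Final: pos=(-3.1,5.053), heading=90, 7 segment(s) drawn

Start position: (0, 0)
Final position: (-3.1, 5.053)
Distance = 5.928; >= 1e-6 -> NOT closed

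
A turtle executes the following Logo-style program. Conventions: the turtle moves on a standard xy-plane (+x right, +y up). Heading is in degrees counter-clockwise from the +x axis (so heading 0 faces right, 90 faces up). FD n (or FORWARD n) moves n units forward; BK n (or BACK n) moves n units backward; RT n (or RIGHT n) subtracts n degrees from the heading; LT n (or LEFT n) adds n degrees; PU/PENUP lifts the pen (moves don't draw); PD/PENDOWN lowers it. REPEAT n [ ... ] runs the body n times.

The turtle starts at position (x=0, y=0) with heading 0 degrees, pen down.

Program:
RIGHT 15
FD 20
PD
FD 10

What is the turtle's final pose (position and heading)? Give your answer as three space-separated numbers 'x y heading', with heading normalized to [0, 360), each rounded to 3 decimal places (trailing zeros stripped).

Executing turtle program step by step:
Start: pos=(0,0), heading=0, pen down
RT 15: heading 0 -> 345
FD 20: (0,0) -> (19.319,-5.176) [heading=345, draw]
PD: pen down
FD 10: (19.319,-5.176) -> (28.978,-7.765) [heading=345, draw]
Final: pos=(28.978,-7.765), heading=345, 2 segment(s) drawn

Answer: 28.978 -7.765 345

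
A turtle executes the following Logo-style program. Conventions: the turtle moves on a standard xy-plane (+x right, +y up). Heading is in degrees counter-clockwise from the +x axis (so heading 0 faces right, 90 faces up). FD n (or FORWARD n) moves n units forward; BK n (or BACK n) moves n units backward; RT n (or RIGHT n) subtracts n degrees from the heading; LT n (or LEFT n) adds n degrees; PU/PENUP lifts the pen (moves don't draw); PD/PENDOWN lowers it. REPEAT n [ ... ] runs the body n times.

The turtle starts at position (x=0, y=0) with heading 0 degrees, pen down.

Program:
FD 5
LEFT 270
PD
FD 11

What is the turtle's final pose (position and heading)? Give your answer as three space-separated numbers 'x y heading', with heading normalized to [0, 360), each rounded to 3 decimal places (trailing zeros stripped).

Answer: 5 -11 270

Derivation:
Executing turtle program step by step:
Start: pos=(0,0), heading=0, pen down
FD 5: (0,0) -> (5,0) [heading=0, draw]
LT 270: heading 0 -> 270
PD: pen down
FD 11: (5,0) -> (5,-11) [heading=270, draw]
Final: pos=(5,-11), heading=270, 2 segment(s) drawn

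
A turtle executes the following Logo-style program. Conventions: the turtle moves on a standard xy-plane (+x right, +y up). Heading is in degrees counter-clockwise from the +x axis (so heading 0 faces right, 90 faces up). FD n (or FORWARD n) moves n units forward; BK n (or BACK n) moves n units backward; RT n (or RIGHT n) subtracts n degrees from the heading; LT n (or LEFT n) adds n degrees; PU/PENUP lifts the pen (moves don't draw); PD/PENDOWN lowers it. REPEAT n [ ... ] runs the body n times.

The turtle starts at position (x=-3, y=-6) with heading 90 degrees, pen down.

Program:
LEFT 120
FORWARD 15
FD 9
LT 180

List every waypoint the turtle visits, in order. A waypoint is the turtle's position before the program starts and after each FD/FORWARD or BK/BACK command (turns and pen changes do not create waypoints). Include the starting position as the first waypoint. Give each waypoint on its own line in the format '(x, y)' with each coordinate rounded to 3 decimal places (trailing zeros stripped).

Answer: (-3, -6)
(-15.99, -13.5)
(-23.785, -18)

Derivation:
Executing turtle program step by step:
Start: pos=(-3,-6), heading=90, pen down
LT 120: heading 90 -> 210
FD 15: (-3,-6) -> (-15.99,-13.5) [heading=210, draw]
FD 9: (-15.99,-13.5) -> (-23.785,-18) [heading=210, draw]
LT 180: heading 210 -> 30
Final: pos=(-23.785,-18), heading=30, 2 segment(s) drawn
Waypoints (3 total):
(-3, -6)
(-15.99, -13.5)
(-23.785, -18)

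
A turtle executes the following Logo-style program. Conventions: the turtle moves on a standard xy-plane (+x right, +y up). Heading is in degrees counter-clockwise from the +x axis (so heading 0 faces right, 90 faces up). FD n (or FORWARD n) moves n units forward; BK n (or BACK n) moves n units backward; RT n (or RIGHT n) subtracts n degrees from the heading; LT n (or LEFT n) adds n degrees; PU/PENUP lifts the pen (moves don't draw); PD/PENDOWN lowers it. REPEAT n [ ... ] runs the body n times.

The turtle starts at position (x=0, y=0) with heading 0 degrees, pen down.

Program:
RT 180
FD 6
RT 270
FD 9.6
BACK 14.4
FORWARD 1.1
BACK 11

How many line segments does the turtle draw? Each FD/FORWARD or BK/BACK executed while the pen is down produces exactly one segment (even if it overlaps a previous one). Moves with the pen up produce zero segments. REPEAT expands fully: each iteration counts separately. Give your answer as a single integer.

Executing turtle program step by step:
Start: pos=(0,0), heading=0, pen down
RT 180: heading 0 -> 180
FD 6: (0,0) -> (-6,0) [heading=180, draw]
RT 270: heading 180 -> 270
FD 9.6: (-6,0) -> (-6,-9.6) [heading=270, draw]
BK 14.4: (-6,-9.6) -> (-6,4.8) [heading=270, draw]
FD 1.1: (-6,4.8) -> (-6,3.7) [heading=270, draw]
BK 11: (-6,3.7) -> (-6,14.7) [heading=270, draw]
Final: pos=(-6,14.7), heading=270, 5 segment(s) drawn
Segments drawn: 5

Answer: 5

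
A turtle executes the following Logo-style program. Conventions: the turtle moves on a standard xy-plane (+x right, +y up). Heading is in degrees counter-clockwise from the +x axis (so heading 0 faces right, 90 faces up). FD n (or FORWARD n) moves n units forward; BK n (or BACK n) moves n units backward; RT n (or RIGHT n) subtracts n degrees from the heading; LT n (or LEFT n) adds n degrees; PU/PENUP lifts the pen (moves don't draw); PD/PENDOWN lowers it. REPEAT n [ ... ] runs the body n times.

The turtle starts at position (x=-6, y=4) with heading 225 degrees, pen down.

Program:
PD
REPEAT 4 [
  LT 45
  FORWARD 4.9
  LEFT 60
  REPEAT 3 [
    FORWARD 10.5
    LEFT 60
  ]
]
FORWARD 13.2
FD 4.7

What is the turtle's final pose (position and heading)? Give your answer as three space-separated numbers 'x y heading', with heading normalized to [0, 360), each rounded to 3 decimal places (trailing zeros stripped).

Answer: -2.834 -28.851 285

Derivation:
Executing turtle program step by step:
Start: pos=(-6,4), heading=225, pen down
PD: pen down
REPEAT 4 [
  -- iteration 1/4 --
  LT 45: heading 225 -> 270
  FD 4.9: (-6,4) -> (-6,-0.9) [heading=270, draw]
  LT 60: heading 270 -> 330
  REPEAT 3 [
    -- iteration 1/3 --
    FD 10.5: (-6,-0.9) -> (3.093,-6.15) [heading=330, draw]
    LT 60: heading 330 -> 30
    -- iteration 2/3 --
    FD 10.5: (3.093,-6.15) -> (12.187,-0.9) [heading=30, draw]
    LT 60: heading 30 -> 90
    -- iteration 3/3 --
    FD 10.5: (12.187,-0.9) -> (12.187,9.6) [heading=90, draw]
    LT 60: heading 90 -> 150
  ]
  -- iteration 2/4 --
  LT 45: heading 150 -> 195
  FD 4.9: (12.187,9.6) -> (7.453,8.332) [heading=195, draw]
  LT 60: heading 195 -> 255
  REPEAT 3 [
    -- iteration 1/3 --
    FD 10.5: (7.453,8.332) -> (4.736,-1.81) [heading=255, draw]
    LT 60: heading 255 -> 315
    -- iteration 2/3 --
    FD 10.5: (4.736,-1.81) -> (12.161,-9.235) [heading=315, draw]
    LT 60: heading 315 -> 15
    -- iteration 3/3 --
    FD 10.5: (12.161,-9.235) -> (22.303,-6.517) [heading=15, draw]
    LT 60: heading 15 -> 75
  ]
  -- iteration 3/4 --
  LT 45: heading 75 -> 120
  FD 4.9: (22.303,-6.517) -> (19.853,-2.274) [heading=120, draw]
  LT 60: heading 120 -> 180
  REPEAT 3 [
    -- iteration 1/3 --
    FD 10.5: (19.853,-2.274) -> (9.353,-2.274) [heading=180, draw]
    LT 60: heading 180 -> 240
    -- iteration 2/3 --
    FD 10.5: (9.353,-2.274) -> (4.103,-11.367) [heading=240, draw]
    LT 60: heading 240 -> 300
    -- iteration 3/3 --
    FD 10.5: (4.103,-11.367) -> (9.353,-20.46) [heading=300, draw]
    LT 60: heading 300 -> 0
  ]
  -- iteration 4/4 --
  LT 45: heading 0 -> 45
  FD 4.9: (9.353,-20.46) -> (12.818,-16.996) [heading=45, draw]
  LT 60: heading 45 -> 105
  REPEAT 3 [
    -- iteration 1/3 --
    FD 10.5: (12.818,-16.996) -> (10.1,-6.853) [heading=105, draw]
    LT 60: heading 105 -> 165
    -- iteration 2/3 --
    FD 10.5: (10.1,-6.853) -> (-0.042,-4.136) [heading=165, draw]
    LT 60: heading 165 -> 225
    -- iteration 3/3 --
    FD 10.5: (-0.042,-4.136) -> (-7.467,-11.56) [heading=225, draw]
    LT 60: heading 225 -> 285
  ]
]
FD 13.2: (-7.467,-11.56) -> (-4.05,-24.311) [heading=285, draw]
FD 4.7: (-4.05,-24.311) -> (-2.834,-28.851) [heading=285, draw]
Final: pos=(-2.834,-28.851), heading=285, 18 segment(s) drawn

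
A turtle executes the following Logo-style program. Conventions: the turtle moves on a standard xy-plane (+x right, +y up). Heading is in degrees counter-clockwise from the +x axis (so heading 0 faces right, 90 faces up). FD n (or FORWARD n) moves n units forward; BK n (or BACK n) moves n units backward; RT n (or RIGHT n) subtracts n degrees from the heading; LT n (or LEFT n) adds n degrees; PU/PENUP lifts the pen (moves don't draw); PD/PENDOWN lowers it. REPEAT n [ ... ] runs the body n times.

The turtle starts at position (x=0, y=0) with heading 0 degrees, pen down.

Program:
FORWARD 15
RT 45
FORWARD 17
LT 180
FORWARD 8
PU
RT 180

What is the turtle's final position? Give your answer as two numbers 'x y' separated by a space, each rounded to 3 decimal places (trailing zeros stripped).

Executing turtle program step by step:
Start: pos=(0,0), heading=0, pen down
FD 15: (0,0) -> (15,0) [heading=0, draw]
RT 45: heading 0 -> 315
FD 17: (15,0) -> (27.021,-12.021) [heading=315, draw]
LT 180: heading 315 -> 135
FD 8: (27.021,-12.021) -> (21.364,-6.364) [heading=135, draw]
PU: pen up
RT 180: heading 135 -> 315
Final: pos=(21.364,-6.364), heading=315, 3 segment(s) drawn

Answer: 21.364 -6.364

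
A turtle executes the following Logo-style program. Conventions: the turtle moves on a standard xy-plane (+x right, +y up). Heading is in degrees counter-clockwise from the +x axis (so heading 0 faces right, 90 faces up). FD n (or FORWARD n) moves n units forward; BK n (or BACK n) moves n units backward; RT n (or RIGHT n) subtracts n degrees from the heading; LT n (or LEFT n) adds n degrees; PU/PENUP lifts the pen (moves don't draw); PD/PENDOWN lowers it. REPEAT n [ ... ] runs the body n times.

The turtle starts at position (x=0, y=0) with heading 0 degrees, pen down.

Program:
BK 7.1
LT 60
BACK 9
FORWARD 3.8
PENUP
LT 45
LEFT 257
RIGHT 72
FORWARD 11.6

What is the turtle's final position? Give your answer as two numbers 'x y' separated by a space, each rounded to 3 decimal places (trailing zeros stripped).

Executing turtle program step by step:
Start: pos=(0,0), heading=0, pen down
BK 7.1: (0,0) -> (-7.1,0) [heading=0, draw]
LT 60: heading 0 -> 60
BK 9: (-7.1,0) -> (-11.6,-7.794) [heading=60, draw]
FD 3.8: (-11.6,-7.794) -> (-9.7,-4.503) [heading=60, draw]
PU: pen up
LT 45: heading 60 -> 105
LT 257: heading 105 -> 2
RT 72: heading 2 -> 290
FD 11.6: (-9.7,-4.503) -> (-5.733,-15.404) [heading=290, move]
Final: pos=(-5.733,-15.404), heading=290, 3 segment(s) drawn

Answer: -5.733 -15.404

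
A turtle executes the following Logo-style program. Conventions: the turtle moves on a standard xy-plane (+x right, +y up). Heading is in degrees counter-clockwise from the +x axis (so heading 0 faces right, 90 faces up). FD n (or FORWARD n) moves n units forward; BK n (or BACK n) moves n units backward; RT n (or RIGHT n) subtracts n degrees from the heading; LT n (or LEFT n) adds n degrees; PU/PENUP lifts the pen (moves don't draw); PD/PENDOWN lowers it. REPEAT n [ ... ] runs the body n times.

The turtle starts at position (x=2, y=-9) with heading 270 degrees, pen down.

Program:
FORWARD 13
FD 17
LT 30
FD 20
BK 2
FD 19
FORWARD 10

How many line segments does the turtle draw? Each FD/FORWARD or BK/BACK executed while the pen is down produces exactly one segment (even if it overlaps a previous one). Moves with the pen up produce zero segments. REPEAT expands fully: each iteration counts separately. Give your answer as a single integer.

Answer: 6

Derivation:
Executing turtle program step by step:
Start: pos=(2,-9), heading=270, pen down
FD 13: (2,-9) -> (2,-22) [heading=270, draw]
FD 17: (2,-22) -> (2,-39) [heading=270, draw]
LT 30: heading 270 -> 300
FD 20: (2,-39) -> (12,-56.321) [heading=300, draw]
BK 2: (12,-56.321) -> (11,-54.588) [heading=300, draw]
FD 19: (11,-54.588) -> (20.5,-71.043) [heading=300, draw]
FD 10: (20.5,-71.043) -> (25.5,-79.703) [heading=300, draw]
Final: pos=(25.5,-79.703), heading=300, 6 segment(s) drawn
Segments drawn: 6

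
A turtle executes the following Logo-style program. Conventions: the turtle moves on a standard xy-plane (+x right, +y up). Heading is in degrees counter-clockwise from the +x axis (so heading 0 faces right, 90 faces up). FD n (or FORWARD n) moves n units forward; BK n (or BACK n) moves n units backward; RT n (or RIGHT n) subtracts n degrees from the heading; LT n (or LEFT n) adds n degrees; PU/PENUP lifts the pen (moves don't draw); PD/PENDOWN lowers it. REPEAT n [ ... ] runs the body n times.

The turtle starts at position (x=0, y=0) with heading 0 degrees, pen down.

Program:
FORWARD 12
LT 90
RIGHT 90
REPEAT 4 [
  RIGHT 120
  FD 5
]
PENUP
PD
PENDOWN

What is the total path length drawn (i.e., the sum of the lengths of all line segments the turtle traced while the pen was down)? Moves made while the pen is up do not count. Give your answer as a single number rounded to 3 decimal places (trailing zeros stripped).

Executing turtle program step by step:
Start: pos=(0,0), heading=0, pen down
FD 12: (0,0) -> (12,0) [heading=0, draw]
LT 90: heading 0 -> 90
RT 90: heading 90 -> 0
REPEAT 4 [
  -- iteration 1/4 --
  RT 120: heading 0 -> 240
  FD 5: (12,0) -> (9.5,-4.33) [heading=240, draw]
  -- iteration 2/4 --
  RT 120: heading 240 -> 120
  FD 5: (9.5,-4.33) -> (7,0) [heading=120, draw]
  -- iteration 3/4 --
  RT 120: heading 120 -> 0
  FD 5: (7,0) -> (12,0) [heading=0, draw]
  -- iteration 4/4 --
  RT 120: heading 0 -> 240
  FD 5: (12,0) -> (9.5,-4.33) [heading=240, draw]
]
PU: pen up
PD: pen down
PD: pen down
Final: pos=(9.5,-4.33), heading=240, 5 segment(s) drawn

Segment lengths:
  seg 1: (0,0) -> (12,0), length = 12
  seg 2: (12,0) -> (9.5,-4.33), length = 5
  seg 3: (9.5,-4.33) -> (7,0), length = 5
  seg 4: (7,0) -> (12,0), length = 5
  seg 5: (12,0) -> (9.5,-4.33), length = 5
Total = 32

Answer: 32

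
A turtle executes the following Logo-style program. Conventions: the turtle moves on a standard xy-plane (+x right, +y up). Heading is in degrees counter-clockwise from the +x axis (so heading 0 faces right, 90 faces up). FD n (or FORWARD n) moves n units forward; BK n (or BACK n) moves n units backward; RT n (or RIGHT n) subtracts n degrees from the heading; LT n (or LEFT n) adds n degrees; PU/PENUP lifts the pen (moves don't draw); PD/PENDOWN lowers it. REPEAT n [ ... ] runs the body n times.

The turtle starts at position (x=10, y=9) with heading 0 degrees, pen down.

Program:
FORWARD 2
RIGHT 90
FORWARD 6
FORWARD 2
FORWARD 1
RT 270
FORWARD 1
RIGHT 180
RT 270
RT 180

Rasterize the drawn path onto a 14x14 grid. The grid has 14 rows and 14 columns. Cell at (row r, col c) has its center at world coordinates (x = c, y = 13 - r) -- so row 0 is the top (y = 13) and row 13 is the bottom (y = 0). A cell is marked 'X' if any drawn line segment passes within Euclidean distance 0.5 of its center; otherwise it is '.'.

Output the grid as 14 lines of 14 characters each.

Answer: ..............
..............
..............
..............
..........XXX.
............X.
............X.
............X.
............X.
............X.
............X.
............X.
............X.
............XX

Derivation:
Segment 0: (10,9) -> (12,9)
Segment 1: (12,9) -> (12,3)
Segment 2: (12,3) -> (12,1)
Segment 3: (12,1) -> (12,0)
Segment 4: (12,0) -> (13,0)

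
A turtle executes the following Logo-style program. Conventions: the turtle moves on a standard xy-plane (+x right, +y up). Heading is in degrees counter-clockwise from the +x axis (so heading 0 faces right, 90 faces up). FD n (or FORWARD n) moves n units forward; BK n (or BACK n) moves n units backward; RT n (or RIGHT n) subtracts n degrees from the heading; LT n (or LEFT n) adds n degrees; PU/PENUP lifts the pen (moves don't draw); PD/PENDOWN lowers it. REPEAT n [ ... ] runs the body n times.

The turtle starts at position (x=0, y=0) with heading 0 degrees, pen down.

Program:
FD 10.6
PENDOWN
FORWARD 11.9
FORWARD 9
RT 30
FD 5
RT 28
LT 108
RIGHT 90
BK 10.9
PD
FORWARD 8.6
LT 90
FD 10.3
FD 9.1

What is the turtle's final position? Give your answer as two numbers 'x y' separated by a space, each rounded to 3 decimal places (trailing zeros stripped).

Executing turtle program step by step:
Start: pos=(0,0), heading=0, pen down
FD 10.6: (0,0) -> (10.6,0) [heading=0, draw]
PD: pen down
FD 11.9: (10.6,0) -> (22.5,0) [heading=0, draw]
FD 9: (22.5,0) -> (31.5,0) [heading=0, draw]
RT 30: heading 0 -> 330
FD 5: (31.5,0) -> (35.83,-2.5) [heading=330, draw]
RT 28: heading 330 -> 302
LT 108: heading 302 -> 50
RT 90: heading 50 -> 320
BK 10.9: (35.83,-2.5) -> (27.48,4.506) [heading=320, draw]
PD: pen down
FD 8.6: (27.48,4.506) -> (34.068,-1.022) [heading=320, draw]
LT 90: heading 320 -> 50
FD 10.3: (34.068,-1.022) -> (40.689,6.869) [heading=50, draw]
FD 9.1: (40.689,6.869) -> (46.538,13.84) [heading=50, draw]
Final: pos=(46.538,13.84), heading=50, 8 segment(s) drawn

Answer: 46.538 13.84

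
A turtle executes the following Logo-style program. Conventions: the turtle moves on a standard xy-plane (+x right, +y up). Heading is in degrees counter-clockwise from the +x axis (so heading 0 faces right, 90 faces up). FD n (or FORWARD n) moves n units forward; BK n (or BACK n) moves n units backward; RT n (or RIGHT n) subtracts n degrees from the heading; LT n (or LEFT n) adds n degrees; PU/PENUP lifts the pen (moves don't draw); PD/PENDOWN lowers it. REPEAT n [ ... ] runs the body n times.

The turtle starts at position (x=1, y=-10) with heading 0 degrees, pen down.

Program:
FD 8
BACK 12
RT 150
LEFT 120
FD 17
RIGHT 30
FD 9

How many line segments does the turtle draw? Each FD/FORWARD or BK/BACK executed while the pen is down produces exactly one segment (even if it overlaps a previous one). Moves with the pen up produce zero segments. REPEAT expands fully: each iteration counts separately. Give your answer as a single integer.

Answer: 4

Derivation:
Executing turtle program step by step:
Start: pos=(1,-10), heading=0, pen down
FD 8: (1,-10) -> (9,-10) [heading=0, draw]
BK 12: (9,-10) -> (-3,-10) [heading=0, draw]
RT 150: heading 0 -> 210
LT 120: heading 210 -> 330
FD 17: (-3,-10) -> (11.722,-18.5) [heading=330, draw]
RT 30: heading 330 -> 300
FD 9: (11.722,-18.5) -> (16.222,-26.294) [heading=300, draw]
Final: pos=(16.222,-26.294), heading=300, 4 segment(s) drawn
Segments drawn: 4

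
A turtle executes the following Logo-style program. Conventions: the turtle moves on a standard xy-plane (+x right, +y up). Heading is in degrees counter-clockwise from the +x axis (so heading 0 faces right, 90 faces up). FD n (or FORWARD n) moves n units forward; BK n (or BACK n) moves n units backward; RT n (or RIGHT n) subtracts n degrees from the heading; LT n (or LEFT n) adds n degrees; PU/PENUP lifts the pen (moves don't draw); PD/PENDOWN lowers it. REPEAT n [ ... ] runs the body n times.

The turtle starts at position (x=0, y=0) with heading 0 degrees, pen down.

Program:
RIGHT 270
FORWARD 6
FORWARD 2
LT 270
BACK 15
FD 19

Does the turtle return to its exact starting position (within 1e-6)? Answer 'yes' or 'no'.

Executing turtle program step by step:
Start: pos=(0,0), heading=0, pen down
RT 270: heading 0 -> 90
FD 6: (0,0) -> (0,6) [heading=90, draw]
FD 2: (0,6) -> (0,8) [heading=90, draw]
LT 270: heading 90 -> 0
BK 15: (0,8) -> (-15,8) [heading=0, draw]
FD 19: (-15,8) -> (4,8) [heading=0, draw]
Final: pos=(4,8), heading=0, 4 segment(s) drawn

Start position: (0, 0)
Final position: (4, 8)
Distance = 8.944; >= 1e-6 -> NOT closed

Answer: no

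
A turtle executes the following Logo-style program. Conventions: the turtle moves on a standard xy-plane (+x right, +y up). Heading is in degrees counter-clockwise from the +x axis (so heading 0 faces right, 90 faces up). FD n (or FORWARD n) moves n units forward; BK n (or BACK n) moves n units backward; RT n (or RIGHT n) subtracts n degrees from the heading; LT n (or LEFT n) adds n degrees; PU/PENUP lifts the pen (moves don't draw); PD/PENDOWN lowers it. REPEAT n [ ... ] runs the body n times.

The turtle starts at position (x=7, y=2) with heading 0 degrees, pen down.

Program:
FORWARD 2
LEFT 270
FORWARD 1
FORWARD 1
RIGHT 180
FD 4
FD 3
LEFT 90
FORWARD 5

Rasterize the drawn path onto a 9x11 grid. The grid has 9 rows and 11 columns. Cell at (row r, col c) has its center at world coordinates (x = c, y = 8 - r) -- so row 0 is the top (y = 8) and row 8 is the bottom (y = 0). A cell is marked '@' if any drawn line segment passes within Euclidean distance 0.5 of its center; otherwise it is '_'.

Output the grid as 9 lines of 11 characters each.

Segment 0: (7,2) -> (9,2)
Segment 1: (9,2) -> (9,1)
Segment 2: (9,1) -> (9,0)
Segment 3: (9,0) -> (9,4)
Segment 4: (9,4) -> (9,7)
Segment 5: (9,7) -> (4,7)

Answer: ___________
____@@@@@@_
_________@_
_________@_
_________@_
_________@_
_______@@@_
_________@_
_________@_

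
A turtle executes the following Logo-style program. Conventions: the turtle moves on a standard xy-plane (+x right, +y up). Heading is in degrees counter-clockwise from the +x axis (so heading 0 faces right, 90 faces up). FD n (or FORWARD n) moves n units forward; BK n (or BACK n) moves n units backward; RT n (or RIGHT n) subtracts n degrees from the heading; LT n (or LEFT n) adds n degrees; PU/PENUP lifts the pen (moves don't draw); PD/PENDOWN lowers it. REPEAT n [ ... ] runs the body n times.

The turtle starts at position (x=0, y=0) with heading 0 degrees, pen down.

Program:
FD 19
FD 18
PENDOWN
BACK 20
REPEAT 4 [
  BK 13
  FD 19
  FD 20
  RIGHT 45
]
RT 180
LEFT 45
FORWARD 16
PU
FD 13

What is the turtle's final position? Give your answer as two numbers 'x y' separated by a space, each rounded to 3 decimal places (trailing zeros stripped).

Executing turtle program step by step:
Start: pos=(0,0), heading=0, pen down
FD 19: (0,0) -> (19,0) [heading=0, draw]
FD 18: (19,0) -> (37,0) [heading=0, draw]
PD: pen down
BK 20: (37,0) -> (17,0) [heading=0, draw]
REPEAT 4 [
  -- iteration 1/4 --
  BK 13: (17,0) -> (4,0) [heading=0, draw]
  FD 19: (4,0) -> (23,0) [heading=0, draw]
  FD 20: (23,0) -> (43,0) [heading=0, draw]
  RT 45: heading 0 -> 315
  -- iteration 2/4 --
  BK 13: (43,0) -> (33.808,9.192) [heading=315, draw]
  FD 19: (33.808,9.192) -> (47.243,-4.243) [heading=315, draw]
  FD 20: (47.243,-4.243) -> (61.385,-18.385) [heading=315, draw]
  RT 45: heading 315 -> 270
  -- iteration 3/4 --
  BK 13: (61.385,-18.385) -> (61.385,-5.385) [heading=270, draw]
  FD 19: (61.385,-5.385) -> (61.385,-24.385) [heading=270, draw]
  FD 20: (61.385,-24.385) -> (61.385,-44.385) [heading=270, draw]
  RT 45: heading 270 -> 225
  -- iteration 4/4 --
  BK 13: (61.385,-44.385) -> (70.577,-35.192) [heading=225, draw]
  FD 19: (70.577,-35.192) -> (57.142,-48.627) [heading=225, draw]
  FD 20: (57.142,-48.627) -> (43,-62.77) [heading=225, draw]
  RT 45: heading 225 -> 180
]
RT 180: heading 180 -> 0
LT 45: heading 0 -> 45
FD 16: (43,-62.77) -> (54.314,-51.456) [heading=45, draw]
PU: pen up
FD 13: (54.314,-51.456) -> (63.506,-42.263) [heading=45, move]
Final: pos=(63.506,-42.263), heading=45, 16 segment(s) drawn

Answer: 63.506 -42.263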